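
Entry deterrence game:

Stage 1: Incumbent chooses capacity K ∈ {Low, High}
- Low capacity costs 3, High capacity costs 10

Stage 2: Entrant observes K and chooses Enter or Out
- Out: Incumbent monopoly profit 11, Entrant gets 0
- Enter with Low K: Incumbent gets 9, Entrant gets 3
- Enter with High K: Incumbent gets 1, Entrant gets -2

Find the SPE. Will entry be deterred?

SPE: (Low, Enter|Low, Out|High); Entry not deterred. Incumbent net profit = 6, Entrant gets 3

Work:
After Low K: Entrant enters (3 > 0)
After High K: Entrant stays out (-2 < 0)
Incumbent: Low → 9−3=6, High → 11−10=1
Incumbent chooses Low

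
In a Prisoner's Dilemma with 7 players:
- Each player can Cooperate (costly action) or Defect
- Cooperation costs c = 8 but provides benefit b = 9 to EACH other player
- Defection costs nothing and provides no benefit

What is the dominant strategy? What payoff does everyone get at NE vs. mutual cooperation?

Dominant: Defect; NE payoff = 0; Coop payoff = 46

Work:
Defect dominates (saves cost c = 8, benefit to others is external)
NE: All defect → everyone gets 0
If all cooperate: each receives (6)×9 - 8 = 46
Social dilemma: 46 > 0 but NE gives 0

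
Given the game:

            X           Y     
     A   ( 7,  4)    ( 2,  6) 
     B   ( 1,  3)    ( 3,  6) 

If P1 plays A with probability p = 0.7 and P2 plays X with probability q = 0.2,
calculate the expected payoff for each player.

E[P1] = 2.88, E[P2] = 5.54

Work:
E[P1] = p·q·π₁(A,X) + p·(1-q)·π₁(A,Y) + (1-p)·q·π₁(B,X) + (1-p)·(1-q)·π₁(B,Y)
= 0.7·0.2·7 + 0.7·0.8·2 + 0.3·0.2·1 + 0.3·0.8·3
= 2.88

E[P2] = 5.54 (similar calculation)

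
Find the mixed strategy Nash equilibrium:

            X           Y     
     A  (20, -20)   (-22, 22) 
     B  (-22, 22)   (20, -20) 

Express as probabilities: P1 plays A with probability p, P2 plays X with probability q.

p = 0.5, q = 0.5

Work:
Find probabilities that make opponent indifferent:
P2 chooses q to make P1 indifferent between A and B
P1 chooses p to make P2 indifferent between X and Y
Mixed NE: P1 plays (A: 0.5, B: 0.5), P2 plays (X: 0.5, Y: 0.5)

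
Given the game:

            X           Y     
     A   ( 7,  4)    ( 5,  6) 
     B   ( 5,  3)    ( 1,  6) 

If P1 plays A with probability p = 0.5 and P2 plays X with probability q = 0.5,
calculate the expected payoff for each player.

E[P1] = 4.5, E[P2] = 4.75

Work:
E[P1] = p·q·π₁(A,X) + p·(1-q)·π₁(A,Y) + (1-p)·q·π₁(B,X) + (1-p)·(1-q)·π₁(B,Y)
= 0.5·0.5·7 + 0.5·0.5·5 + 0.5·0.5·5 + 0.5·0.5·1
= 4.5

E[P2] = 4.75 (similar calculation)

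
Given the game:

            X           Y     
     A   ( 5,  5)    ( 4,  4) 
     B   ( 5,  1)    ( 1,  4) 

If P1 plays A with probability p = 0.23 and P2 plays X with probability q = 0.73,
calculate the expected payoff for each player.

E[P1] = 4.1063, E[P2] = 2.4816

Work:
E[P1] = p·q·π₁(A,X) + p·(1-q)·π₁(A,Y) + (1-p)·q·π₁(B,X) + (1-p)·(1-q)·π₁(B,Y)
= 0.23·0.73·5 + 0.23·0.27·4 + 0.77·0.73·5 + 0.77·0.27·1
= 4.1063

E[P2] = 2.4816 (similar calculation)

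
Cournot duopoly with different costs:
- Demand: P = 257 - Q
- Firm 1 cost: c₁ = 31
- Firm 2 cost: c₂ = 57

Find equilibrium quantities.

q₁* = 84.0, q₂* = 58.0

Work:
Reaction: q₁ = (257 - 31 - q₂)/2
Reaction: q₂ = (257 - 57 - q₁)/2
Solve simultaneously:
q₁* = (257 - 2×31 + 57)/3 = 84.0
q₂* = (257 - 2×57 + 31)/3 = 58.0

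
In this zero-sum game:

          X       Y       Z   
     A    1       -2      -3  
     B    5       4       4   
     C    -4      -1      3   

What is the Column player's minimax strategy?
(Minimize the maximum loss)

Column should play Y or Z (all achieve the minimum), value = 4

Work:
Column player minimizes Row's maximum payoff:
Column X: max payoff to Row = 5
Column Y: max payoff to Row = 4
Column Z: max payoff to Row = 4
Minimum is 4, achieved by columns Y, Z (tied).
Each of Y or Z is a minimax strategy.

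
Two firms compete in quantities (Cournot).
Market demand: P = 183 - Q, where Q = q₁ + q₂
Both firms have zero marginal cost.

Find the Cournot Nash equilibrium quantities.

q₁* = q₂* = 61.0; P* = 61.0

Work:
Profit: π_i = P·q_i = (a - q_i - q_j)·q_i
FOC: ∂π_i/∂q_i = a - 2q_i - q_j = 0
Reaction function: q_i = (183 - q_j)/2
Symmetry: q* = 183/3 = 61.0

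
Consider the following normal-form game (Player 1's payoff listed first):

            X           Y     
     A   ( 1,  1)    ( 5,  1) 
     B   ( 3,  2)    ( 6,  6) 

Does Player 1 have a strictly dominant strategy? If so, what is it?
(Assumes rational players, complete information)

Yes, Player 1's strictly dominant strategy is B

Work:
A strategy strictly dominates another if it gives a strictly higher payoff against every opponent action. Compare each pair of P1's strategies column-by-column:
  A vs B: [1 vs 3, 5 vs 6] → A does not strictly dominate B (column X: 1 ≤ 3)
  B vs A: [3 vs 1, 6 vs 5] → B strictly dominates A
B strictly dominates every other strategy → strictly dominant.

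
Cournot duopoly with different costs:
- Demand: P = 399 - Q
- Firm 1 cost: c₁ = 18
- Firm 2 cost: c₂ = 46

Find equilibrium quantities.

q₁* = 136.33, q₂* = 108.33

Work:
Reaction: q₁ = (399 - 18 - q₂)/2
Reaction: q₂ = (399 - 46 - q₁)/2
Solve simultaneously:
q₁* = (399 - 2×18 + 46)/3 = 136.33
q₂* = (399 - 2×46 + 18)/3 = 108.33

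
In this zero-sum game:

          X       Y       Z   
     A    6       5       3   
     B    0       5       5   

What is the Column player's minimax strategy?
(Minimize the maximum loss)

Column should play Y or Z (all achieve the minimum), value = 5

Work:
Column player minimizes Row's maximum payoff:
Column X: max payoff to Row = 6
Column Y: max payoff to Row = 5
Column Z: max payoff to Row = 5
Minimum is 5, achieved by columns Y, Z (tied).
Each of Y or Z is a minimax strategy.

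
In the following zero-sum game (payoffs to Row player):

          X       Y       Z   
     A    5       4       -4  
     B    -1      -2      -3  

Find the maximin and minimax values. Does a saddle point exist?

Maximin = -3, Minimax = -3, Saddle: True

Work:
Row minimums: [-4, -3] → maximin = -3
Column maximums: [5, 4, -3] → minimax = -3
Saddle point exists! Game value = -3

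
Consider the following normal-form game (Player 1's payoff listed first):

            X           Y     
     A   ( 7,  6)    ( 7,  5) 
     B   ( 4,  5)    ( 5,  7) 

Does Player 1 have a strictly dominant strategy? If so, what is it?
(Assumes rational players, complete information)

Yes, Player 1's strictly dominant strategy is A

Work:
A strategy strictly dominates another if it gives a strictly higher payoff against every opponent action. Compare each pair of P1's strategies column-by-column:
  A vs B: [7 vs 4, 7 vs 5] → A strictly dominates B
  B vs A: [4 vs 7, 5 vs 7] → B does not strictly dominate A (column X: 4 ≤ 7)
A strictly dominates every other strategy → strictly dominant.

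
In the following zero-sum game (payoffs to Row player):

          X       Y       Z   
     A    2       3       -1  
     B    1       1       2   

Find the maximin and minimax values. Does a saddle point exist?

Maximin = 1, Minimax = 2, Saddle: False

Work:
Row minimums: [-1, 1] → maximin = 1
Column maximums: [2, 3, 2] → minimax = 2
No saddle point (maximin ≠ minimax). Mixed strategy needed.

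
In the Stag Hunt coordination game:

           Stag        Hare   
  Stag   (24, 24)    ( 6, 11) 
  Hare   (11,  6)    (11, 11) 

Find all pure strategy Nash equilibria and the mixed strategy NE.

Pure NE: (Stag, Stag) and (Hare, Hare); Mixed NE: p = 0.2778, q = 0.2778

Work:
Check pure NE:
(Stag, Stag): (24, 24) - no unilateral deviation beneficial
(Hare, Hare): (11, 11) - no unilateral deviation beneficial
Mixed NE: P1 plays Stag with p = 0.2778, P2 plays Stag with q = 0.2778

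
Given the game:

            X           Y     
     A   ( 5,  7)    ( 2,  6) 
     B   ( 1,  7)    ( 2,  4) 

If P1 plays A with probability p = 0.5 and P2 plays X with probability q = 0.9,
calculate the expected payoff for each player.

E[P1] = 2.9, E[P2] = 6.8

Work:
E[P1] = p·q·π₁(A,X) + p·(1-q)·π₁(A,Y) + (1-p)·q·π₁(B,X) + (1-p)·(1-q)·π₁(B,Y)
= 0.5·0.9·5 + 0.5·0.1·2 + 0.5·0.9·1 + 0.5·0.1·2
= 2.9

E[P2] = 6.8 (similar calculation)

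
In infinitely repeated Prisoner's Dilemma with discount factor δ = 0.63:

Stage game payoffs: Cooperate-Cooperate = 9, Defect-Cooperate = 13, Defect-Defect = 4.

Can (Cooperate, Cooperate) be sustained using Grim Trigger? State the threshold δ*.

δ* = 0.4444; since δ = 0.63 ≥ 0.4444, cooperation can be sustained

Work:
For Grim Trigger:
Cooperate forever: 9/(1-δ)
Defect then punished: 13 + 4·δ/(1-δ)
Need: 9/(1-δ) ≥ 13 + 4·δ/(1-δ)
Solving: δ ≥ (T-R)/(T-P) = (13-9)/(13-4) = 0.4444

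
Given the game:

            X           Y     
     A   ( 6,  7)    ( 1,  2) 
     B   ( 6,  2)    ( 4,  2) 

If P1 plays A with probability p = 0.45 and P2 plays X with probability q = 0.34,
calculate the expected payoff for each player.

E[P1] = 3.789, E[P2] = 2.765

Work:
E[P1] = p·q·π₁(A,X) + p·(1-q)·π₁(A,Y) + (1-p)·q·π₁(B,X) + (1-p)·(1-q)·π₁(B,Y)
= 0.45·0.34·6 + 0.45·0.66·1 + 0.55·0.34·6 + 0.55·0.66·4
= 3.789

E[P2] = 2.765 (similar calculation)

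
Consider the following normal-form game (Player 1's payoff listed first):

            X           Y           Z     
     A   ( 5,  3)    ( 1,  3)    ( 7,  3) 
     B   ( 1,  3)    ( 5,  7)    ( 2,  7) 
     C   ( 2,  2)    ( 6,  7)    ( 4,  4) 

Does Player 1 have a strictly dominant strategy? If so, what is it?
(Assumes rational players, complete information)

No strictly dominant strategy exists for Player 1

Work:
A strategy strictly dominates another if it gives a strictly higher payoff against every opponent action. Compare each pair of P1's strategies column-by-column:
  A vs B: [5 vs 1, 1 vs 5, 7 vs 2] → A does not strictly dominate B (column Y: 1 ≤ 5)
  A vs C: [5 vs 2, 1 vs 6, 7 vs 4] → A does not strictly dominate C (column Y: 1 ≤ 6)
  B vs A: [1 vs 5, 5 vs 1, 2 vs 7] → B does not strictly dominate A (column X: 1 ≤ 5)
  B vs C: [1 vs 2, 5 vs 6, 2 vs 4] → B does not strictly dominate C (column X: 1 ≤ 2)
  C vs A: [2 vs 5, 6 vs 1, 4 vs 7] → C does not strictly dominate A (column X: 2 ≤ 5)
  C vs B: [2 vs 1, 6 vs 5, 4 vs 2] → C strictly dominates B
No single strategy strictly dominates all others → no strictly dominant strategy.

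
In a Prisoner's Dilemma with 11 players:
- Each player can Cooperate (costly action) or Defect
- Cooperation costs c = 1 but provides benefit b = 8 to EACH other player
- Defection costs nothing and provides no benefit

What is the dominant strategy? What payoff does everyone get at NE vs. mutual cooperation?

Dominant: Defect; NE payoff = 0; Coop payoff = 79

Work:
Defect dominates (saves cost c = 1, benefit to others is external)
NE: All defect → everyone gets 0
If all cooperate: each receives (10)×8 - 1 = 79
Social dilemma: 79 > 0 but NE gives 0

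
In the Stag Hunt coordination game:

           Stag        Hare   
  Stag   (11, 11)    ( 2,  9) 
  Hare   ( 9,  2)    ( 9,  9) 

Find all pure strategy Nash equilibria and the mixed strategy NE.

Pure NE: (Stag, Stag) and (Hare, Hare); Mixed NE: p = 0.7778, q = 0.7778

Work:
Check pure NE:
(Stag, Stag): (11, 11) - no unilateral deviation beneficial
(Hare, Hare): (9, 9) - no unilateral deviation beneficial
Mixed NE: P1 plays Stag with p = 0.7778, P2 plays Stag with q = 0.7778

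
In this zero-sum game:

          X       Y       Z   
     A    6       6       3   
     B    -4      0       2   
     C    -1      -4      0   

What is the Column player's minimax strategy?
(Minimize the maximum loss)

Column should play Z, value = 3

Work:
Column player minimizes Row's maximum payoff:
Column X: max payoff to Row = 6
Column Y: max payoff to Row = 6
Column Z: max payoff to Row = 3
Minimum is 3, achieved by column Z.
Minimax strategy: Z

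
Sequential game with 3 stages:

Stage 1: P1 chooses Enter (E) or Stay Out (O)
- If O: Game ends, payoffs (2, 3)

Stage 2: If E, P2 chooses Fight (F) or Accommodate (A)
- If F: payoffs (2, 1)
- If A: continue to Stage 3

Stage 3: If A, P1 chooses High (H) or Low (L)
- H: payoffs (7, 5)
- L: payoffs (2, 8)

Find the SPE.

SPE: (E, A, H); Outcome (7, 5)

Work:
Stage 3: P1 chooses H (7 vs 2)
Stage 2: P2: F->1, A->5 (anticipating H). Choose A
Stage 1: P1: O->2, E->7 (anticipating A, H). Choose E
SPE path: E -> A -> H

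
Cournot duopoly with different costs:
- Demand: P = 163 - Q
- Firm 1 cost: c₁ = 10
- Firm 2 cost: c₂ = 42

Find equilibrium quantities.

q₁* = 61.67, q₂* = 29.67

Work:
Reaction: q₁ = (163 - 10 - q₂)/2
Reaction: q₂ = (163 - 42 - q₁)/2
Solve simultaneously:
q₁* = (163 - 2×10 + 42)/3 = 61.67
q₂* = (163 - 2×42 + 10)/3 = 29.67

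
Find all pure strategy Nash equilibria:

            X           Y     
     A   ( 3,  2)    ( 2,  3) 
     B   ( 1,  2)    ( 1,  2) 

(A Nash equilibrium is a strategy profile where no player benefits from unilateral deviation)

Nash equilibrium: (A, Y)

Work:
Best responses:
  P1 vs X: payoffs [3, 1] → best response A (payoff 3)
  P1 vs Y: payoffs [2, 1] → best response A (payoff 2)
  P2 vs A: payoffs [2, 3] → best response Y (payoff 3)
  P2 vs B: payoffs [2, 2] → best response X/Y (payoff 2)
Mutual best responses: (A,Y) → Nash equilibria.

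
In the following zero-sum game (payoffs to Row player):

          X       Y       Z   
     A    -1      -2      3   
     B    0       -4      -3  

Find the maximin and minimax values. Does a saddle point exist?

Maximin = -2, Minimax = -2, Saddle: True

Work:
Row minimums: [-2, -4] → maximin = -2
Column maximums: [0, -2, 3] → minimax = -2
Saddle point exists! Game value = -2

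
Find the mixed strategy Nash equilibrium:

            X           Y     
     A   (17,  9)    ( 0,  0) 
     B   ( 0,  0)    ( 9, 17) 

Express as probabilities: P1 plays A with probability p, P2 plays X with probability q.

p = 0.6538, q = 0.3462

Work:
Find probabilities that make opponent indifferent:
P2 chooses q to make P1 indifferent between A and B
P1 chooses p to make P2 indifferent between X and Y
Mixed NE: P1 plays (A: 0.6538, B: 0.3462), P2 plays (X: 0.3462, Y: 0.6538)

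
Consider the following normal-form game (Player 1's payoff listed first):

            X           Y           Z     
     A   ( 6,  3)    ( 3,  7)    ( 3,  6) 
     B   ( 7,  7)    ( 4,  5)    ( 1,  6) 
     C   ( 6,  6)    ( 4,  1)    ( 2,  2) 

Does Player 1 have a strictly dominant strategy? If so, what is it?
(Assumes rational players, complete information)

No strictly dominant strategy exists for Player 1

Work:
A strategy strictly dominates another if it gives a strictly higher payoff against every opponent action. Compare each pair of P1's strategies column-by-column:
  A vs B: [6 vs 7, 3 vs 4, 3 vs 1] → A does not strictly dominate B (column X: 6 ≤ 7)
  A vs C: [6 vs 6, 3 vs 4, 3 vs 2] → A does not strictly dominate C (column X: 6 ≤ 6)
  B vs A: [7 vs 6, 4 vs 3, 1 vs 3] → B does not strictly dominate A (column Z: 1 ≤ 3)
  B vs C: [7 vs 6, 4 vs 4, 1 vs 2] → B does not strictly dominate C (column Y: 4 ≤ 4)
  C vs A: [6 vs 6, 4 vs 3, 2 vs 3] → C does not strictly dominate A (column X: 6 ≤ 6)
  C vs B: [6 vs 7, 4 vs 4, 2 vs 1] → C does not strictly dominate B (column X: 6 ≤ 7)
No single strategy strictly dominates all others → no strictly dominant strategy.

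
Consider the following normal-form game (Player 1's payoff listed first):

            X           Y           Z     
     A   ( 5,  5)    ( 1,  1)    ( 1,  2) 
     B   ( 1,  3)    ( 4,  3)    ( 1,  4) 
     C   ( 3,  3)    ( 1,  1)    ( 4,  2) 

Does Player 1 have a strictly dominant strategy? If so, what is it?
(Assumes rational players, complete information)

No strictly dominant strategy exists for Player 1

Work:
A strategy strictly dominates another if it gives a strictly higher payoff against every opponent action. Compare each pair of P1's strategies column-by-column:
  A vs B: [5 vs 1, 1 vs 4, 1 vs 1] → A does not strictly dominate B (column Y: 1 ≤ 4)
  A vs C: [5 vs 3, 1 vs 1, 1 vs 4] → A does not strictly dominate C (column Y: 1 ≤ 1)
  B vs A: [1 vs 5, 4 vs 1, 1 vs 1] → B does not strictly dominate A (column X: 1 ≤ 5)
  B vs C: [1 vs 3, 4 vs 1, 1 vs 4] → B does not strictly dominate C (column X: 1 ≤ 3)
  C vs A: [3 vs 5, 1 vs 1, 4 vs 1] → C does not strictly dominate A (column X: 3 ≤ 5)
  C vs B: [3 vs 1, 1 vs 4, 4 vs 1] → C does not strictly dominate B (column Y: 1 ≤ 4)
No single strategy strictly dominates all others → no strictly dominant strategy.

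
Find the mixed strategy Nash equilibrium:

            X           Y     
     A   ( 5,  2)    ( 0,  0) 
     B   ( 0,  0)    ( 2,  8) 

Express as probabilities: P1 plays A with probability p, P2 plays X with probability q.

p = 0.8, q = 0.2857

Work:
Find probabilities that make opponent indifferent:
P2 chooses q to make P1 indifferent between A and B
P1 chooses p to make P2 indifferent between X and Y
Mixed NE: P1 plays (A: 0.8, B: 0.2), P2 plays (X: 0.2857, Y: 0.7143)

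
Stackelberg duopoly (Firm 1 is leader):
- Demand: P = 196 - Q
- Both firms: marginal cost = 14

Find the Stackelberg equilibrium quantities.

q₁* (leader) = 91.0, q₂* (follower) = 45.5

Work:
Follower's reaction: q₂ = (a - c - q₁)/2
Leader substitutes: π₁ = q₁·(a - q₁ - (a-c-q₁)/2 - c)
FOC: q₁* = (196 - 14)/2 = 91.00
Then: q₂* = (196 - 14 - 91.0)/2 = 45.50
Leader has first-mover advantage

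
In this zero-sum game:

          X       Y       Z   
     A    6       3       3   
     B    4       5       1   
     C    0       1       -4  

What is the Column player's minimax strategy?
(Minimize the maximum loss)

Column should play Z, value = 3

Work:
Column player minimizes Row's maximum payoff:
Column X: max payoff to Row = 6
Column Y: max payoff to Row = 5
Column Z: max payoff to Row = 3
Minimum is 3, achieved by column Z.
Minimax strategy: Z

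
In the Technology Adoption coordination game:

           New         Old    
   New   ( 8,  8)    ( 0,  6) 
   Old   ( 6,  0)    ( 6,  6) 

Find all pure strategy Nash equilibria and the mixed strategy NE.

Pure NE: (New, New) and (Old, Old); Mixed NE: p = 0.75, q = 0.75

Work:
Check pure NE:
(New, New): (8, 8) - no unilateral deviation beneficial
(Old, Old): (6, 6) - no unilateral deviation beneficial
Mixed NE: P1 plays New with p = 0.75, P2 plays New with q = 0.75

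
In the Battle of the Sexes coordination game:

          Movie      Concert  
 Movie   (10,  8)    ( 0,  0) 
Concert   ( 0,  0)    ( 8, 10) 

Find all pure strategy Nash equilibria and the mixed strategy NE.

Pure NE: (Movie, Movie) and (Concert, Concert); Mixed NE: p = 0.5556, q = 0.4444

Work:
Check pure NE:
(Movie, Movie): (10, 8) - no unilateral deviation beneficial
(Concert, Concert): (8, 10) - no unilateral deviation beneficial
Mixed NE: P1 plays Movie with p = 0.5556, P2 plays Movie with q = 0.4444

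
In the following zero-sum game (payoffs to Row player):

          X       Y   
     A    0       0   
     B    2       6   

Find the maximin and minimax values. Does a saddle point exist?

Maximin = 2, Minimax = 2, Saddle: True

Work:
Row minimums: [0, 2] → maximin = 2
Column maximums: [2, 6] → minimax = 2
Saddle point exists! Game value = 2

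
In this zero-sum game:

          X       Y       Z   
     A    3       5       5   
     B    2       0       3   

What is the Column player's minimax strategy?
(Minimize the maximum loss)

Column should play X, value = 3

Work:
Column player minimizes Row's maximum payoff:
Column X: max payoff to Row = 3
Column Y: max payoff to Row = 5
Column Z: max payoff to Row = 5
Minimum is 3, achieved by column X.
Minimax strategy: X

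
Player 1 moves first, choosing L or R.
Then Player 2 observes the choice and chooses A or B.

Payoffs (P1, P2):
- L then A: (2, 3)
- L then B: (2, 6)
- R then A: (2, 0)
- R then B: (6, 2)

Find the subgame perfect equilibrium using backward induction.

P1 plays R, P2 plays B after L and B after R; Payoff (6, 2)

Work:
Backward induction:
After L: P2 chooses B → P1 gets 2
After R: P2 chooses B → P1 gets 6
P1 chooses R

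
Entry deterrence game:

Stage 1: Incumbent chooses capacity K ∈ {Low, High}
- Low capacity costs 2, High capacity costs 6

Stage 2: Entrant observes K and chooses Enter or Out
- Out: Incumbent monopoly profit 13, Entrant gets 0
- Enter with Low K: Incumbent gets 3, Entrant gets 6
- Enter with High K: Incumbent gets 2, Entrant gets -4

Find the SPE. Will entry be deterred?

SPE: (High, Enter|Low, Out|High); Entry deterred. Incumbent net profit = 7

Work:
After Low K: Entrant enters (6 > 0)
After High K: Entrant stays out (-4 < 0)
Incumbent: Low → 3−2=1, High → 13−6=7
Incumbent chooses High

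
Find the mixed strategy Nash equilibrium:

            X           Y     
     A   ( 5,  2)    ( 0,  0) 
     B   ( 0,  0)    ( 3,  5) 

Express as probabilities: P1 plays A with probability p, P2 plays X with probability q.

p = 0.7143, q = 0.375

Work:
Find probabilities that make opponent indifferent:
P2 chooses q to make P1 indifferent between A and B
P1 chooses p to make P2 indifferent between X and Y
Mixed NE: P1 plays (A: 0.7143, B: 0.2857), P2 plays (X: 0.375, Y: 0.625)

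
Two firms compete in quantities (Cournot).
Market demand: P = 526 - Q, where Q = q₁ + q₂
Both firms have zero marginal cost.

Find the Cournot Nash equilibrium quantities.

q₁* = q₂* = 175.33; P* = 175.33

Work:
Profit: π_i = P·q_i = (a - q_i - q_j)·q_i
FOC: ∂π_i/∂q_i = a - 2q_i - q_j = 0
Reaction function: q_i = (526 - q_j)/2
Symmetry: q* = 526/3 = 175.33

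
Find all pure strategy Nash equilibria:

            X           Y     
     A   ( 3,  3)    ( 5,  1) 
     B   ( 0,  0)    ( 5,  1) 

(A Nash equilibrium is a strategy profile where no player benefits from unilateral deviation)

Nash equilibrium: (A, X), (B, Y)

Work:
Best responses:
  P1 vs X: payoffs [3, 0] → best response A (payoff 3)
  P1 vs Y: payoffs [5, 5] → best response A/B (payoff 5)
  P2 vs A: payoffs [3, 1] → best response X (payoff 3)
  P2 vs B: payoffs [0, 1] → best response Y (payoff 1)
Mutual best responses: (A,X), (B,Y) → Nash equilibria.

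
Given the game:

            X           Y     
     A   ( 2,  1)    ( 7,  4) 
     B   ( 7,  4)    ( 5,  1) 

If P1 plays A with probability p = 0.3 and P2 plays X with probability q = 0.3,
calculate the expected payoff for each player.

E[P1] = 5.57, E[P2] = 2.26

Work:
E[P1] = p·q·π₁(A,X) + p·(1-q)·π₁(A,Y) + (1-p)·q·π₁(B,X) + (1-p)·(1-q)·π₁(B,Y)
= 0.3·0.3·2 + 0.3·0.7·7 + 0.7·0.3·7 + 0.7·0.7·5
= 5.57

E[P2] = 2.26 (similar calculation)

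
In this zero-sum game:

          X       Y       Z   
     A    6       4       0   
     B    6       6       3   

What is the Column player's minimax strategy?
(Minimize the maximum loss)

Column should play Z, value = 3

Work:
Column player minimizes Row's maximum payoff:
Column X: max payoff to Row = 6
Column Y: max payoff to Row = 6
Column Z: max payoff to Row = 3
Minimum is 3, achieved by column Z.
Minimax strategy: Z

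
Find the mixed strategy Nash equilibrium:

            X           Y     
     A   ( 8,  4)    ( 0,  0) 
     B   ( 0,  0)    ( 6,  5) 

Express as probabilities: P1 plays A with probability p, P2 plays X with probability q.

p = 0.5556, q = 0.4286

Work:
Find probabilities that make opponent indifferent:
P2 chooses q to make P1 indifferent between A and B
P1 chooses p to make P2 indifferent between X and Y
Mixed NE: P1 plays (A: 0.5556, B: 0.4444), P2 plays (X: 0.4286, Y: 0.5714)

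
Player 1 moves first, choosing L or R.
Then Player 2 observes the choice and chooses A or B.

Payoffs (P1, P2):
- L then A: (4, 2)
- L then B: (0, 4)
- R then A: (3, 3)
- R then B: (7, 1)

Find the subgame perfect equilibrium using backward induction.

P1 plays R, P2 plays B after L and A after R; Payoff (3, 3)

Work:
Backward induction:
After L: P2 chooses B → P1 gets 0
After R: P2 chooses A → P1 gets 3
P1 chooses R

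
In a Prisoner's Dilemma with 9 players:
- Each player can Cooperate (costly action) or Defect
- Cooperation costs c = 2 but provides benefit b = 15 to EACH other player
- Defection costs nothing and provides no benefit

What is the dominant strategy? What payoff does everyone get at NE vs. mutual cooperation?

Dominant: Defect; NE payoff = 0; Coop payoff = 118

Work:
Defect dominates (saves cost c = 2, benefit to others is external)
NE: All defect → everyone gets 0
If all cooperate: each receives (8)×15 - 2 = 118
Social dilemma: 118 > 0 but NE gives 0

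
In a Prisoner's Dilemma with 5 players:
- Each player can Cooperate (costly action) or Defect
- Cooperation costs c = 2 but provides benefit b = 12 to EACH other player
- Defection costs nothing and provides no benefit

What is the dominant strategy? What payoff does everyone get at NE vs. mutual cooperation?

Dominant: Defect; NE payoff = 0; Coop payoff = 46

Work:
Defect dominates (saves cost c = 2, benefit to others is external)
NE: All defect → everyone gets 0
If all cooperate: each receives (4)×12 - 2 = 46
Social dilemma: 46 > 0 but NE gives 0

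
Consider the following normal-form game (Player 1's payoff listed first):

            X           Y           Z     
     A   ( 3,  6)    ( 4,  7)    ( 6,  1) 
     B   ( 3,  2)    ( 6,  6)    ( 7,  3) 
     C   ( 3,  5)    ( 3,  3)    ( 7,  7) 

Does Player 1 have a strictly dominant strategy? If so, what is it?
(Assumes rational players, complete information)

No strictly dominant strategy exists for Player 1

Work:
A strategy strictly dominates another if it gives a strictly higher payoff against every opponent action. Compare each pair of P1's strategies column-by-column:
  A vs B: [3 vs 3, 4 vs 6, 6 vs 7] → A does not strictly dominate B (column X: 3 ≤ 3)
  A vs C: [3 vs 3, 4 vs 3, 6 vs 7] → A does not strictly dominate C (column X: 3 ≤ 3)
  B vs A: [3 vs 3, 6 vs 4, 7 vs 6] → B does not strictly dominate A (column X: 3 ≤ 3)
  B vs C: [3 vs 3, 6 vs 3, 7 vs 7] → B does not strictly dominate C (column X: 3 ≤ 3)
  C vs A: [3 vs 3, 3 vs 4, 7 vs 6] → C does not strictly dominate A (column X: 3 ≤ 3)
  C vs B: [3 vs 3, 3 vs 6, 7 vs 7] → C does not strictly dominate B (column X: 3 ≤ 3)
No single strategy strictly dominates all others → no strictly dominant strategy.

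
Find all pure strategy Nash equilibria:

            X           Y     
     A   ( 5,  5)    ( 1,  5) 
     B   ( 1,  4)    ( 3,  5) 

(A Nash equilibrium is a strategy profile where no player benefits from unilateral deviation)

Nash equilibrium: (A, X), (B, Y)

Work:
Best responses:
  P1 vs X: payoffs [5, 1] → best response A (payoff 5)
  P1 vs Y: payoffs [1, 3] → best response B (payoff 3)
  P2 vs A: payoffs [5, 5] → best response X/Y (payoff 5)
  P2 vs B: payoffs [4, 5] → best response Y (payoff 5)
Mutual best responses: (A,X), (B,Y) → Nash equilibria.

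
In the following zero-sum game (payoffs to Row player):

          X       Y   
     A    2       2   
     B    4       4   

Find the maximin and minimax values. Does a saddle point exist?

Maximin = 4, Minimax = 4, Saddle: True

Work:
Row minimums: [2, 4] → maximin = 4
Column maximums: [4, 4] → minimax = 4
Saddle point exists! Game value = 4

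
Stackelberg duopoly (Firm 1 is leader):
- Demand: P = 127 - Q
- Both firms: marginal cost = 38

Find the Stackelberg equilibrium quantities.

q₁* (leader) = 44.5, q₂* (follower) = 22.25

Work:
Follower's reaction: q₂ = (a - c - q₁)/2
Leader substitutes: π₁ = q₁·(a - q₁ - (a-c-q₁)/2 - c)
FOC: q₁* = (127 - 38)/2 = 44.50
Then: q₂* = (127 - 38 - 44.5)/2 = 22.25
Leader has first-mover advantage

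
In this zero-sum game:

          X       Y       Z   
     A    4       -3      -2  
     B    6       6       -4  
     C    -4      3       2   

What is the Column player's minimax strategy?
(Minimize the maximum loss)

Column should play Z, value = 2

Work:
Column player minimizes Row's maximum payoff:
Column X: max payoff to Row = 6
Column Y: max payoff to Row = 6
Column Z: max payoff to Row = 2
Minimum is 2, achieved by column Z.
Minimax strategy: Z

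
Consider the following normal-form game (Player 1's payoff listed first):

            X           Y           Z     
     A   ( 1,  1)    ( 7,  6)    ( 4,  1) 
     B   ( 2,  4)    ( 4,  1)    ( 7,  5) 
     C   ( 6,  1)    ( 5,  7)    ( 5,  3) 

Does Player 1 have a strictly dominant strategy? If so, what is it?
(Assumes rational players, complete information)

No strictly dominant strategy exists for Player 1

Work:
A strategy strictly dominates another if it gives a strictly higher payoff against every opponent action. Compare each pair of P1's strategies column-by-column:
  A vs B: [1 vs 2, 7 vs 4, 4 vs 7] → A does not strictly dominate B (column X: 1 ≤ 2)
  A vs C: [1 vs 6, 7 vs 5, 4 vs 5] → A does not strictly dominate C (column X: 1 ≤ 6)
  B vs A: [2 vs 1, 4 vs 7, 7 vs 4] → B does not strictly dominate A (column Y: 4 ≤ 7)
  B vs C: [2 vs 6, 4 vs 5, 7 vs 5] → B does not strictly dominate C (column X: 2 ≤ 6)
  C vs A: [6 vs 1, 5 vs 7, 5 vs 4] → C does not strictly dominate A (column Y: 5 ≤ 7)
  C vs B: [6 vs 2, 5 vs 4, 5 vs 7] → C does not strictly dominate B (column Z: 5 ≤ 7)
No single strategy strictly dominates all others → no strictly dominant strategy.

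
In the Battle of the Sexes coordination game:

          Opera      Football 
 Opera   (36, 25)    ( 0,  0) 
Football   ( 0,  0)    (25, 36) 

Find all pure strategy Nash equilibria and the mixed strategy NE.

Pure NE: (Opera, Opera) and (Football, Football); Mixed NE: p = 0.5902, q = 0.4098

Work:
Check pure NE:
(Opera, Opera): (36, 25) - no unilateral deviation beneficial
(Football, Football): (25, 36) - no unilateral deviation beneficial
Mixed NE: P1 plays Opera with p = 0.5902, P2 plays Opera with q = 0.4098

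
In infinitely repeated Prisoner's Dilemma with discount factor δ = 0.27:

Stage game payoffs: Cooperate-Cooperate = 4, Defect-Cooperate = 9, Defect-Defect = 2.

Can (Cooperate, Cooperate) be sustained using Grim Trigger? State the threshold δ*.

δ* = 0.7143; since δ = 0.27 < 0.7143, cooperation cannot be sustained

Work:
For Grim Trigger:
Cooperate forever: 4/(1-δ)
Defect then punished: 9 + 2·δ/(1-δ)
Need: 4/(1-δ) ≥ 9 + 2·δ/(1-δ)
Solving: δ ≥ (T-R)/(T-P) = (9-4)/(9-2) = 0.7143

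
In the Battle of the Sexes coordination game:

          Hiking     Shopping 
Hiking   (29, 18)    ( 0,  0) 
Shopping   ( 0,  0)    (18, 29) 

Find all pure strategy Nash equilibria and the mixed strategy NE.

Pure NE: (Hiking, Hiking) and (Shopping, Shopping); Mixed NE: p = 0.617, q = 0.383

Work:
Check pure NE:
(Hiking, Hiking): (29, 18) - no unilateral deviation beneficial
(Shopping, Shopping): (18, 29) - no unilateral deviation beneficial
Mixed NE: P1 plays Hiking with p = 0.617, P2 plays Hiking with q = 0.383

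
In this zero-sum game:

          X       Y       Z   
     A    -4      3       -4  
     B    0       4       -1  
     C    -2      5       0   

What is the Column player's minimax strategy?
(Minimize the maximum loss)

Column should play X or Z (all achieve the minimum), value = 0

Work:
Column player minimizes Row's maximum payoff:
Column X: max payoff to Row = 0
Column Y: max payoff to Row = 5
Column Z: max payoff to Row = 0
Minimum is 0, achieved by columns X, Z (tied).
Each of X or Z is a minimax strategy.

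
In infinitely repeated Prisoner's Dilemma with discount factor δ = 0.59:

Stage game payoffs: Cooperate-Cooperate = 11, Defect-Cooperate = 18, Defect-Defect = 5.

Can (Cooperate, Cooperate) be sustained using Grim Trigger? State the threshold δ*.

δ* = 0.5385; since δ = 0.59 ≥ 0.5385, cooperation can be sustained

Work:
For Grim Trigger:
Cooperate forever: 11/(1-δ)
Defect then punished: 18 + 5·δ/(1-δ)
Need: 11/(1-δ) ≥ 18 + 5·δ/(1-δ)
Solving: δ ≥ (T-R)/(T-P) = (18-11)/(18-5) = 0.5385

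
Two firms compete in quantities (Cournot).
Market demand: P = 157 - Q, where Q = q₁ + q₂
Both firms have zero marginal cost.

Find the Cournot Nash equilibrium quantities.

q₁* = q₂* = 52.33; P* = 52.33

Work:
Profit: π_i = P·q_i = (a - q_i - q_j)·q_i
FOC: ∂π_i/∂q_i = a - 2q_i - q_j = 0
Reaction function: q_i = (157 - q_j)/2
Symmetry: q* = 157/3 = 52.33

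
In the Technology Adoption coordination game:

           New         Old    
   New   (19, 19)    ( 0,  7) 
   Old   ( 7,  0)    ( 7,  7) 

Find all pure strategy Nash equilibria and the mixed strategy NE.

Pure NE: (New, New) and (Old, Old); Mixed NE: p = 0.3684, q = 0.3684

Work:
Check pure NE:
(New, New): (19, 19) - no unilateral deviation beneficial
(Old, Old): (7, 7) - no unilateral deviation beneficial
Mixed NE: P1 plays New with p = 0.3684, P2 plays New with q = 0.3684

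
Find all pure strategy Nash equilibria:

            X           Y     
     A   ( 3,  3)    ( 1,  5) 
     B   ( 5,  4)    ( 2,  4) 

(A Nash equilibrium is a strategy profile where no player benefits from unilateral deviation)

Nash equilibrium: (B, X), (B, Y)

Work:
Best responses:
  P1 vs X: payoffs [3, 5] → best response B (payoff 5)
  P1 vs Y: payoffs [1, 2] → best response B (payoff 2)
  P2 vs A: payoffs [3, 5] → best response Y (payoff 5)
  P2 vs B: payoffs [4, 4] → best response X/Y (payoff 4)
Mutual best responses: (B,X), (B,Y) → Nash equilibria.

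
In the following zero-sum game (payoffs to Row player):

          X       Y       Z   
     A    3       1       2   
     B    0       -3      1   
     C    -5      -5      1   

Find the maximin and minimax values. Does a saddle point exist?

Maximin = 1, Minimax = 1, Saddle: True

Work:
Row minimums: [1, -3, -5] → maximin = 1
Column maximums: [3, 1, 2] → minimax = 1
Saddle point exists! Game value = 1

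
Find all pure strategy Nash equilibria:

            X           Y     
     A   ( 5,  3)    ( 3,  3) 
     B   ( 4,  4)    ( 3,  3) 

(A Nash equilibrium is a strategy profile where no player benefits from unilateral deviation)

Nash equilibrium: (A, X), (A, Y)

Work:
Best responses:
  P1 vs X: payoffs [5, 4] → best response A (payoff 5)
  P1 vs Y: payoffs [3, 3] → best response A/B (payoff 3)
  P2 vs A: payoffs [3, 3] → best response X/Y (payoff 3)
  P2 vs B: payoffs [4, 3] → best response X (payoff 4)
Mutual best responses: (A,X), (A,Y) → Nash equilibria.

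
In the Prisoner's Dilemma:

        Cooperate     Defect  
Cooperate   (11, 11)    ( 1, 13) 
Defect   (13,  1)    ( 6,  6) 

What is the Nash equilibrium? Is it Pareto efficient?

(Defect, Defect) is NE; not Pareto efficient

Work:
Defect dominates Cooperate for both players:
If P2 cooperates: Defect (13) > Cooperate (11)
If P2 defects: Defect (6) > Cooperate (1)
NE: (Defect, Defect) with payoff (6, 6)
But (Cooperate, Cooperate) = (11, 11) Pareto dominates (6, 6)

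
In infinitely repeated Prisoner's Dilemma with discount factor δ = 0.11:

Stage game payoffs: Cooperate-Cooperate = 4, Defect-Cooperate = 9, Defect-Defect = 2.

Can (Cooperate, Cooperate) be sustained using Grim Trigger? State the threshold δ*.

δ* = 0.7143; since δ = 0.11 < 0.7143, cooperation cannot be sustained

Work:
For Grim Trigger:
Cooperate forever: 4/(1-δ)
Defect then punished: 9 + 2·δ/(1-δ)
Need: 4/(1-δ) ≥ 9 + 2·δ/(1-δ)
Solving: δ ≥ (T-R)/(T-P) = (9-4)/(9-2) = 0.7143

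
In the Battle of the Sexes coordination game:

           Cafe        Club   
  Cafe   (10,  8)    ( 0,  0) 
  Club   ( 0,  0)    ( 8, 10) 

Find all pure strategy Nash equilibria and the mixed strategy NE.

Pure NE: (Cafe, Cafe) and (Club, Club); Mixed NE: p = 0.5556, q = 0.4444

Work:
Check pure NE:
(Cafe, Cafe): (10, 8) - no unilateral deviation beneficial
(Club, Club): (8, 10) - no unilateral deviation beneficial
Mixed NE: P1 plays Cafe with p = 0.5556, P2 plays Cafe with q = 0.4444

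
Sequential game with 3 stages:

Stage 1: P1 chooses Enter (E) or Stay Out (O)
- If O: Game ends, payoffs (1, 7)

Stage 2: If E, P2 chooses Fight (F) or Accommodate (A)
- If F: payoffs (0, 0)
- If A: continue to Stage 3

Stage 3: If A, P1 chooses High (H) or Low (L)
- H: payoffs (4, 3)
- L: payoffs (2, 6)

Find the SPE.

SPE: (E, A, H); Outcome (4, 3)

Work:
Stage 3: P1 chooses H (4 vs 2)
Stage 2: P2: F->0, A->3 (anticipating H). Choose A
Stage 1: P1: O->1, E->4 (anticipating A, H). Choose E
SPE path: E -> A -> H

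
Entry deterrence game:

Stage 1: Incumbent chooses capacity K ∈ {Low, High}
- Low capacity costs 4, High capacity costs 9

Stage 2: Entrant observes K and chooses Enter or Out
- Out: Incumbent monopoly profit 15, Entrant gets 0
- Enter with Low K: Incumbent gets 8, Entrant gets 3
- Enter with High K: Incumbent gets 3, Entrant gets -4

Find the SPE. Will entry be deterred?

SPE: (High, Enter|Low, Out|High); Entry deterred. Incumbent net profit = 6

Work:
After Low K: Entrant enters (3 > 0)
After High K: Entrant stays out (-4 < 0)
Incumbent: Low → 8−4=4, High → 15−9=6
Incumbent chooses High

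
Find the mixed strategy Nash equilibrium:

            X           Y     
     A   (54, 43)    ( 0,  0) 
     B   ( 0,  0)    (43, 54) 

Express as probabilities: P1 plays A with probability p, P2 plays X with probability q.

p = 0.5567, q = 0.4433

Work:
Find probabilities that make opponent indifferent:
P2 chooses q to make P1 indifferent between A and B
P1 chooses p to make P2 indifferent between X and Y
Mixed NE: P1 plays (A: 0.5567, B: 0.4433), P2 plays (X: 0.4433, Y: 0.5567)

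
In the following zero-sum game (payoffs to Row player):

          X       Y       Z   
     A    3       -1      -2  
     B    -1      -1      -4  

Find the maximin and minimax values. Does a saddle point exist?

Maximin = -2, Minimax = -2, Saddle: True

Work:
Row minimums: [-2, -4] → maximin = -2
Column maximums: [3, -1, -2] → minimax = -2
Saddle point exists! Game value = -2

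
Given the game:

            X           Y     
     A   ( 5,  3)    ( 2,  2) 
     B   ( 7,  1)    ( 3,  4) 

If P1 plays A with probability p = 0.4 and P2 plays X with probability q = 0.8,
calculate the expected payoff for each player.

E[P1] = 5.48, E[P2] = 2.08

Work:
E[P1] = p·q·π₁(A,X) + p·(1-q)·π₁(A,Y) + (1-p)·q·π₁(B,X) + (1-p)·(1-q)·π₁(B,Y)
= 0.4·0.8·5 + 0.4·0.2·2 + 0.6·0.8·7 + 0.6·0.2·3
= 5.48

E[P2] = 2.08 (similar calculation)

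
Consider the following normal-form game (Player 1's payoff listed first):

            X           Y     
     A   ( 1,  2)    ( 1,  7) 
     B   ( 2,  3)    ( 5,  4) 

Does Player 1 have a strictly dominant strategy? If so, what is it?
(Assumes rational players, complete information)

Yes, Player 1's strictly dominant strategy is B

Work:
A strategy strictly dominates another if it gives a strictly higher payoff against every opponent action. Compare each pair of P1's strategies column-by-column:
  A vs B: [1 vs 2, 1 vs 5] → A does not strictly dominate B (column X: 1 ≤ 2)
  B vs A: [2 vs 1, 5 vs 1] → B strictly dominates A
B strictly dominates every other strategy → strictly dominant.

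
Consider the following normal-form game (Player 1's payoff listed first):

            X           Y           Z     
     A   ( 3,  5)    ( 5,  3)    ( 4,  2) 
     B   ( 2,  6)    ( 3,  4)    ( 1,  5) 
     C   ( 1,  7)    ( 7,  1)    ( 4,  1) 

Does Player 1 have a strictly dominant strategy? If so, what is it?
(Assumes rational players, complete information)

No strictly dominant strategy exists for Player 1

Work:
A strategy strictly dominates another if it gives a strictly higher payoff against every opponent action. Compare each pair of P1's strategies column-by-column:
  A vs B: [3 vs 2, 5 vs 3, 4 vs 1] → A strictly dominates B
  A vs C: [3 vs 1, 5 vs 7, 4 vs 4] → A does not strictly dominate C (column Y: 5 ≤ 7)
  B vs A: [2 vs 3, 3 vs 5, 1 vs 4] → B does not strictly dominate A (column X: 2 ≤ 3)
  B vs C: [2 vs 1, 3 vs 7, 1 vs 4] → B does not strictly dominate C (column Y: 3 ≤ 7)
  C vs A: [1 vs 3, 7 vs 5, 4 vs 4] → C does not strictly dominate A (column X: 1 ≤ 3)
  C vs B: [1 vs 2, 7 vs 3, 4 vs 1] → C does not strictly dominate B (column X: 1 ≤ 2)
No single strategy strictly dominates all others → no strictly dominant strategy.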